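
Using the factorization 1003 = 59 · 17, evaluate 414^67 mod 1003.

709

Mod 59: 414 ≡ 1; by Fermat, exponent reduces to 67 mod 58 = 9; 1^9 ≡ 1 (mod 59).
Mod 17: 414 ≡ 6; by Fermat, exponent reduces to 67 mod 16 = 3; 6^3 ≡ 12 (mod 17).
Combine by CRT: x ≡ 1 (mod 59), x ≡ 12 (mod 17) ⇒ x ≡ 709 (mod 1003).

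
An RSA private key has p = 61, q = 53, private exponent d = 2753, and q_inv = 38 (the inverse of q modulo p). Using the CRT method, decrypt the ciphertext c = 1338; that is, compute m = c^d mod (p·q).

1791

d_p = d mod (p−1) = 2753 mod 60 = 53; d_q = d mod (q−1) = 49.
m₁ = c^(d_p) mod p: c ≡ 57 (mod 61), and 57^53 mod 61 = 22.
m₂ = c^(d_q) mod q: c ≡ 13 (mod 53), and 13^49 mod 53 = 42.
h = q_inv·(m₁ − m₂) mod p = 38·(22 − 42) mod 61 = 33.
m = m₂ + h·q = 42 + 33·53 = 1791.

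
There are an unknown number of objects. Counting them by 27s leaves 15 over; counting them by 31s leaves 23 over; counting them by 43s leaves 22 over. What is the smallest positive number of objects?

25908

The moduli are pairwise coprime; M = 27·31·43 = 35991.
M/27 = 1333; 1333 ≡ 10 (mod 27); 10·19 ≡ 1, so inverse 19.
M/31 = 1161; 1161 ≡ 14 (mod 31); 14·20 ≡ 1, so inverse 20.
M/43 = 837; 837 ≡ 20 (mod 43); 20·28 ≡ 1, so inverse 28.
N ≡ 15·1333·19 + 23·1161·20 + 22·837·28 = 1429557.
1429557 mod 35991 = 25908.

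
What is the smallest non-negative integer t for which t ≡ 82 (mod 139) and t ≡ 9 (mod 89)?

From t ≡ 82 (mod 139) write t = 82 + 139s. Substituting into t ≡ 9 (mod 89) gives 139s ≡ 16 (mod 89), and since 50⁻¹ ≡ 73 (mod 89), s ≡ 11. Hence t ≡ 82 + 139·11 = 1611 (mod 12371).

1611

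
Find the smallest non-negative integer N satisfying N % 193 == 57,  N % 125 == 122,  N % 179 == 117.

2813997

The moduli are pairwise coprime; M = 193·125·179 = 4318375.
M/193 = 22375; 22375 ≡ 180 (mod 193); 180·89 ≡ 1, so inverse 89.
M/125 = 34547; 34547 ≡ 47 (mod 125); 47·8 ≡ 1, so inverse 8.
M/179 = 24125; 24125 ≡ 139 (mod 179); 139·85 ≡ 1, so inverse 85.
N ≡ 57·22375·89 + 122·34547·8 + 117·24125·85 = 387149372.
387149372 mod 4318375 = 2813997.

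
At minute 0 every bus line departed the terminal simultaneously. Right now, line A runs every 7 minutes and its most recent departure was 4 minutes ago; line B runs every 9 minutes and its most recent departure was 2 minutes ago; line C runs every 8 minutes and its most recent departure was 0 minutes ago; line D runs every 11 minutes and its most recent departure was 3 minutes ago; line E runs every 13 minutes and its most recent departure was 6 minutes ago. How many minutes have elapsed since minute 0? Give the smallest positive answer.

41528

The moduli are pairwise coprime; N = 7·9·8·11·13 = 72072.
N/7 = 10296; 10296 ≡ 6 (mod 7); 6·6 ≡ 1, so inverse 6.
N/9 = 8008; 8008 ≡ 7 (mod 9); 7·4 ≡ 1, so inverse 4.
N/8 = 9009; 9009 ≡ 1 (mod 8), inverse 1.
N/11 = 6552; 6552 ≡ 7 (mod 11); 7·8 ≡ 1, so inverse 8.
N/13 = 5544; 5544 ≡ 6 (mod 13); 6·11 ≡ 1, so inverse 11.
t ≡ 4·10296·6 + 2·8008·4 + 0·9009·1 + 3·6552·8 + 6·5544·11 = 834320.
834320 mod 72072 = 41528.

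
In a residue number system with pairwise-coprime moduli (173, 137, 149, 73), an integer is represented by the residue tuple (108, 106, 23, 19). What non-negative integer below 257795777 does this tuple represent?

164681230

Combine the congruences pairwise.
From x ≡ 108 (mod 173) write x = 108 + 173t. Substituting into x ≡ 106 (mod 137) gives 173t ≡ 135 (mod 137), and since 36⁻¹ ≡ 118 (mod 137), t ≡ 38. Hence x ≡ 108 + 173·38 = 6682 (mod 23701).
From x ≡ 6682 (mod 23701) write x = 6682 + 23701t. Substituting into x ≡ 23 (mod 149) gives 23701t ≡ 46 (mod 149), and since 10⁻¹ ≡ 15 (mod 149), t ≡ 94. Hence x ≡ 6682 + 23701·94 = 2234576 (mod 3531449).
From x ≡ 2234576 (mod 3531449) write x = 2234576 + 3531449t. Substituting into x ≡ 19 (mod 73) gives 3531449t ≡ 46 (mod 73), and since 1⁻¹ ≡ 1 (mod 73), t ≡ 46. Hence x ≡ 2234576 + 3531449·46 = 164681230 (mod 257795777).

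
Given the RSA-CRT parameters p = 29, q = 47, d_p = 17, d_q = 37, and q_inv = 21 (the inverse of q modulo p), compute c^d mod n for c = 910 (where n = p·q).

m₁ = c^(d_p) mod p: c ≡ 11 (mod 29), and 11^17 mod 29 = 3.
m₂ = c^(d_q) mod q: c ≡ 17 (mod 47), and 17^37 mod 47 = 9.
h = q_inv·(m₁ − m₂) mod p = 21·(3 − 9) mod 29 = 19.
m = m₂ + h·q = 9 + 19·47 = 902.

902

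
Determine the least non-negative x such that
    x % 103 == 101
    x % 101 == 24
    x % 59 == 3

The moduli are pairwise coprime; N = 103·101·59 = 613777.
N/103 = 5959; 5959 ≡ 88 (mod 103); 88·48 ≡ 1, so inverse 48.
N/101 = 6077; 6077 ≡ 17 (mod 101); 17·6 ≡ 1, so inverse 6.
N/59 = 10403; 10403 ≡ 19 (mod 59); 19·28 ≡ 1, so inverse 28.
x ≡ 101·5959·48 + 24·6077·6 + 3·10403·28 = 30638172.
30638172 mod 613777 = 563099.

563099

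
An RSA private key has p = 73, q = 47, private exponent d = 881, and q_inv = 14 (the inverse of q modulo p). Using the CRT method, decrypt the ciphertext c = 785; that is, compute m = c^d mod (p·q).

d_p = d mod (p−1) = 881 mod 72 = 17; d_q = d mod (q−1) = 7.
m₁ = c^(d_p) mod p: c ≡ 55 (mod 73), and 55^17 mod 73 = 4.
m₂ = c^(d_q) mod q: c ≡ 33 (mod 47), and 33^7 mod 47 = 23.
h = q_inv·(m₁ − m₂) mod p = 14·(4 − 23) mod 73 = 26.
m = m₂ + h·q = 23 + 26·47 = 1245.

1245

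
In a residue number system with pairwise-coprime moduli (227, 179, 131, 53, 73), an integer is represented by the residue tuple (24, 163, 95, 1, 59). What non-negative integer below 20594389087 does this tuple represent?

9951394004

Combine the congruences pairwise.
From x ≡ 24 (mod 227) write x = 24 + 227t. Substituting into x ≡ 163 (mod 179) gives 227t ≡ 139 (mod 179), and since 48⁻¹ ≡ 138 (mod 179), t ≡ 29. Hence x ≡ 24 + 227·29 = 6607 (mod 40633).
From x ≡ 6607 (mod 40633) write x = 6607 + 40633t. Substituting into x ≡ 95 (mod 131) gives 40633t ≡ 38 (mod 131), and since 23⁻¹ ≡ 57 (mod 131), t ≡ 70. Hence x ≡ 6607 + 40633·70 = 2850917 (mod 5322923).
From x ≡ 2850917 (mod 5322923) write x = 2850917 + 5322923t. Substituting into x ≡ 1 (mod 53) gives 5322923t ≡ 7 (mod 53), and since 27⁻¹ ≡ 2 (mod 53), t ≡ 14. Hence x ≡ 2850917 + 5322923·14 = 77371839 (mod 282114919).
From x ≡ 77371839 (mod 282114919) write x = 77371839 + 282114919t. Substituting into x ≡ 59 (mod 73) gives 282114919t ≡ 44 (mod 73), and since 68⁻¹ ≡ 29 (mod 73), t ≡ 35. Hence x ≡ 77371839 + 282114919·35 = 9951394004 (mod 20594389087).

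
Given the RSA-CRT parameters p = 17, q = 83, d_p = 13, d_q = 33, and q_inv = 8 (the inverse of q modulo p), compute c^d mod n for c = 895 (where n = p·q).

976

m₁ = c^(d_p) mod p: c ≡ 11 (mod 17), and 11^13 mod 17 = 7.
m₂ = c^(d_q) mod q: c ≡ 65 (mod 83), and 65^33 mod 83 = 63.
h = q_inv·(m₁ − m₂) mod p = 8·(7 − 63) mod 17 = 11.
m = m₂ + h·q = 63 + 11·83 = 976.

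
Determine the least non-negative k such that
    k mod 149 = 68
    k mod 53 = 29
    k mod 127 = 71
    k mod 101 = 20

From k ≡ 68 (mod 149) write k = 68 + 149t. Substituting into k ≡ 29 (mod 53) gives 149t ≡ 14 (mod 53), and since 43⁻¹ ≡ 37 (mod 53), t ≡ 41. Hence k ≡ 68 + 149·41 = 6177 (mod 7897).
From k ≡ 6177 (mod 7897) write k = 6177 + 7897t. Substituting into k ≡ 71 (mod 127) gives 7897t ≡ 117 (mod 127), and since 23⁻¹ ≡ 116 (mod 127), t ≡ 110. Hence k ≡ 6177 + 7897·110 = 874847 (mod 1002919).
From k ≡ 874847 (mod 1002919) write k = 874847 + 1002919t. Substituting into k ≡ 20 (mod 101) gives 1002919t ≡ 35 (mod 101), and since 90⁻¹ ≡ 55 (mod 101), t ≡ 6. Hence k ≡ 874847 + 1002919·6 = 6892361 (mod 101294819).

6892361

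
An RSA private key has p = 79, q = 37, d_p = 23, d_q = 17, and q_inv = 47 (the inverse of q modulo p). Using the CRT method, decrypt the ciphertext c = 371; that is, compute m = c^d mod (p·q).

m₁ = c^(d_p) mod p: c ≡ 55 (mod 79), and 55^23 mod 79 = 23.
m₂ = c^(d_q) mod q: c ≡ 1 (mod 37), and 1^17 mod 37 = 1.
h = q_inv·(m₁ − m₂) mod p = 47·(23 − 1) mod 79 = 7.
m = m₂ + h·q = 1 + 7·37 = 260.

260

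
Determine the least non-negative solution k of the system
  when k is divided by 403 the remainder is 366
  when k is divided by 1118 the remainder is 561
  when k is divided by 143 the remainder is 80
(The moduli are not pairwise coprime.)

359439

gcd(403, 1118) = 13 and 13 | (561 − 366), so the pair is consistent; merging gives k ≡ 12859 (mod 34658), where 34658 = lcm(403, 1118).
gcd(34658, 143) = 13 and 13 | (80 − 12859), so the pair is consistent; merging gives k ≡ 359439 (mod 381238), where 381238 = lcm(34658, 143).
The solution is unique modulo lcm(403, 1118, 143) = 381238.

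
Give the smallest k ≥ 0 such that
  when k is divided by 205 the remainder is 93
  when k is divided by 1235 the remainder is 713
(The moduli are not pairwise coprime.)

gcd(205, 1235) = 5 and 5 | (713 − 93), so the pair is consistent; merging gives k ≡ 50113 (mod 50635), where 50635 = lcm(205, 1235).
The solution is unique modulo lcm(205, 1235) = 50635.

50113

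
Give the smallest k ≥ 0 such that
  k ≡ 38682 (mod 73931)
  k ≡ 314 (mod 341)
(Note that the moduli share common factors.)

999785

Combine the congruences pairwise.
gcd(73931, 341) = 11 and 11 | (314 − 38682), so the pair is consistent; merging gives k ≡ 999785 (mod 2291861), where 2291861 = lcm(73931, 341).
The solution is unique modulo lcm(73931, 341) = 2291861.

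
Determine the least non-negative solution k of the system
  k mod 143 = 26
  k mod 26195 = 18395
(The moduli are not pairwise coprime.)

96980

gcd(143, 26195) = 13 and 13 | (18395 − 26), so the pair is consistent; merging gives k ≡ 96980 (mod 288145), where 288145 = lcm(143, 26195).
The solution is unique modulo lcm(143, 26195) = 288145.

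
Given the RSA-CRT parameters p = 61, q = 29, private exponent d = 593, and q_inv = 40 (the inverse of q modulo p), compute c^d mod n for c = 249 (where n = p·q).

568

d_p = d mod (p−1) = 593 mod 60 = 53; d_q = d mod (q−1) = 5.
m₁ = c^(d_p) mod p: c ≡ 5 (mod 61), and 5^53 mod 61 = 19.
m₂ = c^(d_q) mod q: c ≡ 17 (mod 29), and 17^5 mod 29 = 17.
h = q_inv·(m₁ − m₂) mod p = 40·(19 − 17) mod 61 = 19.
m = m₂ + h·q = 17 + 19·29 = 568.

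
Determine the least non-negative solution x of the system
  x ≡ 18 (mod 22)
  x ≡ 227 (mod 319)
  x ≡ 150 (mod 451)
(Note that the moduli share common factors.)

gcd(22, 319) = 11 and 11 | (227 − 18), so the pair is consistent; merging gives x ≡ 546 (mod 638), where 638 = lcm(22, 319).
gcd(638, 451) = 11 and 11 | (150 − 546), so the pair is consistent; merging gives x ≡ 14582 (mod 26158), where 26158 = lcm(638, 451).
The solution is unique modulo lcm(22, 319, 451) = 26158.

14582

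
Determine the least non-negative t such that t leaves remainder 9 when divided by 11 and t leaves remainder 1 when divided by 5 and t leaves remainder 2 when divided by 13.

The moduli are pairwise coprime; N = 11·5·13 = 715.
N/11 = 65; 65 ≡ 10 (mod 11); 10·10 ≡ 1, so inverse 10.
N/5 = 143; 143 ≡ 3 (mod 5); 3·2 ≡ 1, so inverse 2.
N/13 = 55; 55 ≡ 3 (mod 13); 3·9 ≡ 1, so inverse 9.
t ≡ 9·65·10 + 1·143·2 + 2·55·9 = 7126.
7126 mod 715 = 691.

691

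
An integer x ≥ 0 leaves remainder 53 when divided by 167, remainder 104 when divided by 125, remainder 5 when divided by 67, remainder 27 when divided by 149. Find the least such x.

Combine the congruences pairwise.
From x ≡ 53 (mod 167) write x = 53 + 167t. Substituting into x ≡ 104 (mod 125) gives 167t ≡ 51 (mod 125), and since 42⁻¹ ≡ 3 (mod 125), t ≡ 28. Hence x ≡ 53 + 167·28 = 4729 (mod 20875).
From x ≡ 4729 (mod 20875) write x = 4729 + 20875t. Substituting into x ≡ 5 (mod 67) gives 20875t ≡ 33 (mod 67), and since 38⁻¹ ≡ 30 (mod 67), t ≡ 52. Hence x ≡ 4729 + 20875·52 = 1090229 (mod 1398625).
From x ≡ 1090229 (mod 1398625) write x = 1090229 + 1398625t. Substituting into x ≡ 27 (mod 149) gives 1398625t ≡ 31 (mod 149), and since 111⁻¹ ≡ 98 (mod 149), t ≡ 58. Hence x ≡ 1090229 + 1398625·58 = 82210479 (mod 208395125).

82210479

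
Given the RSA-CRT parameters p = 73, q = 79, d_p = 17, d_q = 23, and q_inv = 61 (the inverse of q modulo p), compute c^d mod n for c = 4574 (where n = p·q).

1133

m₁ = c^(d_p) mod p: c ≡ 48 (mod 73), and 48^17 mod 73 = 38.
m₂ = c^(d_q) mod q: c ≡ 71 (mod 79), and 71^23 mod 79 = 27.
h = q_inv·(m₁ − m₂) mod p = 61·(38 − 27) mod 73 = 14.
m = m₂ + h·q = 27 + 14·79 = 1133.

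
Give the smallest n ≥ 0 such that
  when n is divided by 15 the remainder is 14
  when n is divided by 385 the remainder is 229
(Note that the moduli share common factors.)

Combine the congruences pairwise.
gcd(15, 385) = 5 and 5 | (229 − 14), so the pair is consistent; merging gives n ≡ 614 (mod 1155), where 1155 = lcm(15, 385).
The solution is unique modulo lcm(15, 385) = 1155.

614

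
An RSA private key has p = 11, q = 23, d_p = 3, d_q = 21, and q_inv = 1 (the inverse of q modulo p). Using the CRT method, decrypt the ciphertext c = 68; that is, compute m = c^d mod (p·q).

206

m₁ = c^(d_p) mod p: c ≡ 2 (mod 11), and 2^3 mod 11 = 8.
m₂ = c^(d_q) mod q: c ≡ 22 (mod 23), and 22^21 mod 23 = 22.
h = q_inv·(m₁ − m₂) mod p = 1·(8 − 22) mod 11 = 8.
m = m₂ + h·q = 22 + 8·23 = 206.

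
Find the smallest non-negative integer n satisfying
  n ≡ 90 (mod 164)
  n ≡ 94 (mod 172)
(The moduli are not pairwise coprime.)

3534

Combine the congruences pairwise.
gcd(164, 172) = 4 and 4 | (94 − 90), so the pair is consistent; merging gives n ≡ 3534 (mod 7052), where 7052 = lcm(164, 172).
The solution is unique modulo lcm(164, 172) = 7052.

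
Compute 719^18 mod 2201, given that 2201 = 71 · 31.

1210

Mod 71: 719 ≡ 9; 9^18 ≡ 3 (mod 71).
Mod 31: 719 ≡ 6; 6^18 ≡ 1 (mod 31).
Combine by CRT: x ≡ 3 (mod 71), x ≡ 1 (mod 31) ⇒ x ≡ 1210 (mod 2201).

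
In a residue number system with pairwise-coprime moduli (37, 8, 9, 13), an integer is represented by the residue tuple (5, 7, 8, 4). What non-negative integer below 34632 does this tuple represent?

From x ≡ 5 (mod 37) write x = 5 + 37t. Substituting into x ≡ 7 (mod 8) gives 37t ≡ 2 (mod 8), and since 5⁻¹ ≡ 5 (mod 8), t ≡ 2. Hence x ≡ 5 + 37·2 = 79 (mod 296).
From x ≡ 79 (mod 296) write x = 79 + 296t. Substituting into x ≡ 8 (mod 9) gives 296t ≡ 1 (mod 9), and since 8⁻¹ ≡ 8 (mod 9), t ≡ 8. Hence x ≡ 79 + 296·8 = 2447 (mod 2664).
From x ≡ 2447 (mod 2664) write x = 2447 + 2664t. Substituting into x ≡ 4 (mod 13) gives 2664t ≡ 1 (mod 13), and since 12⁻¹ ≡ 12 (mod 13), t ≡ 12. Hence x ≡ 2447 + 2664·12 = 34415 (mod 34632).

34415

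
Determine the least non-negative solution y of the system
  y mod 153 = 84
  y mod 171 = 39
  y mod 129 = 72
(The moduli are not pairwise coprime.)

gcd(153, 171) = 9 and 9 | (39 − 84), so the pair is consistent; merging gives y ≡ 1920 (mod 2907), where 2907 = lcm(153, 171).
gcd(2907, 129) = 3 and 3 | (72 − 1920), so the pair is consistent; merging gives y ≡ 16455 (mod 125001), where 125001 = lcm(2907, 129).
The solution is unique modulo lcm(153, 171, 129) = 125001.

16455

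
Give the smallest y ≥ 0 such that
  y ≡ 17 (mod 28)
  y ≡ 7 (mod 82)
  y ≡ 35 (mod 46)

gcd(28, 82) = 2 and 2 | (7 − 17), so the pair is consistent; merging gives y ≡ 745 (mod 1148), where 1148 = lcm(28, 82).
gcd(1148, 46) = 2 and 2 | (35 − 745), so the pair is consistent; merging gives y ≡ 12225 (mod 26404), where 26404 = lcm(1148, 46).
The solution is unique modulo lcm(28, 82, 46) = 26404.

12225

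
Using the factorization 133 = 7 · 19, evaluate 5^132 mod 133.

64

Mod 7: 5 ≡ 5; since 6 | 132, by Fermat 5^132 ≡ 1 (mod 7).
Mod 19: 5 ≡ 5; by Fermat, exponent reduces to 132 mod 18 = 6; 5^6 ≡ 7 (mod 19).
Combine by CRT: x ≡ 1 (mod 7), x ≡ 7 (mod 19) ⇒ x ≡ 64 (mod 133).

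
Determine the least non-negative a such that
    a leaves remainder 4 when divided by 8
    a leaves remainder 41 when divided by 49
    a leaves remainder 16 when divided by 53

4892

From a ≡ 4 (mod 8) write a = 4 + 8t. Substituting into a ≡ 41 (mod 49) gives 8t ≡ 37 (mod 49), and since 8⁻¹ ≡ 43 (mod 49), t ≡ 23. Hence a ≡ 4 + 8·23 = 188 (mod 392).
From a ≡ 188 (mod 392) write a = 188 + 392t. Substituting into a ≡ 16 (mod 53) gives 392t ≡ 40 (mod 53), and since 21⁻¹ ≡ 48 (mod 53), t ≡ 12. Hence a ≡ 188 + 392·12 = 4892 (mod 20776).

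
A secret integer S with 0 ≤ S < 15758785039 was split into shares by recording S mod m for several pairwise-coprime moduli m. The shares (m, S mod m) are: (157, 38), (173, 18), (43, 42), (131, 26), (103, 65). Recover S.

The moduli are pairwise coprime; N = 157·173·43·131·103 = 15758785039.
N/157 = 100374427; 100374427 ≡ 88 (mod 157); 88·91 ≡ 1, so inverse 91.
N/173 = 91091243; 91091243 ≡ 169 (mod 173); 169·43 ≡ 1, so inverse 43.
N/43 = 366483373; 366483373 ≡ 6 (mod 43); 6·36 ≡ 1, so inverse 36.
N/131 = 120296069; 120296069 ≡ 79 (mod 131); 79·68 ≡ 1, so inverse 68.
N/103 = 152997913; 152997913 ≡ 65 (mod 103); 65·84 ≡ 1, so inverse 84.
S ≡ 38·100374427·91 + 18·91091243·43 + 42·366483373·36 + 26·120296069·68 + 65·152997913·84 = 2019774305596.
2019774305596 mod 15758785039 = 2649820604.

2649820604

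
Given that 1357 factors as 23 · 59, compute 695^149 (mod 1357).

1303

Mod 23: 695 ≡ 5; by Fermat, exponent reduces to 149 mod 22 = 17; 5^17 ≡ 15 (mod 23).
Mod 59: 695 ≡ 46; by Fermat, exponent reduces to 149 mod 58 = 33; 46^33 ≡ 5 (mod 59).
Combine by CRT: x ≡ 15 (mod 23), x ≡ 5 (mod 59) ⇒ x ≡ 1303 (mod 1357).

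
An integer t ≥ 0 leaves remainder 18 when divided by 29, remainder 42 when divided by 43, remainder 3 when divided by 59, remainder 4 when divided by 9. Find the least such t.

382441

Combine the congruences pairwise.
From t ≡ 18 (mod 29) write t = 18 + 29s. Substituting into t ≡ 42 (mod 43) gives 29s ≡ 24 (mod 43), and since 29⁻¹ ≡ 3 (mod 43), s ≡ 29. Hence t ≡ 18 + 29·29 = 859 (mod 1247).
From t ≡ 859 (mod 1247) write t = 859 + 1247s. Substituting into t ≡ 3 (mod 59) gives 1247s ≡ 29 (mod 59), and since 8⁻¹ ≡ 37 (mod 59), s ≡ 11. Hence t ≡ 859 + 1247·11 = 14576 (mod 73573).
From t ≡ 14576 (mod 73573) write t = 14576 + 73573s. Substituting into t ≡ 4 (mod 9) gives 73573s ≡ 8 (mod 9), and since 7⁻¹ ≡ 4 (mod 9), s ≡ 5. Hence t ≡ 14576 + 73573·5 = 382441 (mod 662157).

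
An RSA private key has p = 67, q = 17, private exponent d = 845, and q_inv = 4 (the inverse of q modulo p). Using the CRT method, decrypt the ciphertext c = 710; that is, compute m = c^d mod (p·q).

d_p = d mod (p−1) = 845 mod 66 = 53; d_q = d mod (q−1) = 13.
m₁ = c^(d_p) mod p: c ≡ 40 (mod 67), and 40^53 mod 67 = 25.
m₂ = c^(d_q) mod q: c ≡ 13 (mod 17), and 13^13 mod 17 = 13.
h = q_inv·(m₁ − m₂) mod p = 4·(25 − 13) mod 67 = 48.
m = m₂ + h·q = 13 + 48·17 = 829.

829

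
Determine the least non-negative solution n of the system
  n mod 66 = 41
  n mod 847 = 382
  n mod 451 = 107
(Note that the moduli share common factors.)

gcd(66, 847) = 11 and 11 | (382 − 41), so the pair is consistent; merging gives n ≡ 1229 (mod 5082), where 5082 = lcm(66, 847).
gcd(5082, 451) = 11 and 11 | (107 − 1229), so the pair is consistent; merging gives n ≡ 143525 (mod 208362), where 208362 = lcm(5082, 451).
The solution is unique modulo lcm(66, 847, 451) = 208362.

143525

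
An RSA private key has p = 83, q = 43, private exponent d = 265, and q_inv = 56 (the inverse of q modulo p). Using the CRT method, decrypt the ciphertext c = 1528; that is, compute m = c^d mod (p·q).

d_p = d mod (p−1) = 265 mod 82 = 19; d_q = d mod (q−1) = 13.
m₁ = c^(d_p) mod p: c ≡ 34 (mod 83), and 34^19 mod 83 = 15.
m₂ = c^(d_q) mod q: c ≡ 23 (mod 43), and 23^13 mod 43 = 24.
h = q_inv·(m₁ − m₂) mod p = 56·(15 − 24) mod 83 = 77.
m = m₂ + h·q = 24 + 77·43 = 3335.

3335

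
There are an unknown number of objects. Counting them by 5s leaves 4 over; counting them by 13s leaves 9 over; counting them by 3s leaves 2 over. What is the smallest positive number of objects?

Combine the congruences pairwise.
From N ≡ 4 (mod 5) write N = 4 + 5t. Substituting into N ≡ 9 (mod 13) gives 5t ≡ 5 (mod 13), and since 5⁻¹ ≡ 8 (mod 13), t ≡ 1. Hence N ≡ 4 + 5·1 = 9 (mod 65).
From N ≡ 9 (mod 65) write N = 9 + 65t. Substituting into N ≡ 2 (mod 3) gives 65t ≡ 2 (mod 3), and since 2⁻¹ ≡ 2 (mod 3), t ≡ 1. Hence N ≡ 9 + 65·1 = 74 (mod 195).

74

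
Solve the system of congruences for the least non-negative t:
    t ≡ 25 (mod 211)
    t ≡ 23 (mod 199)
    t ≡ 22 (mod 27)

6988

The moduli are pairwise coprime; N = 211·199·27 = 1133703.
N/211 = 5373; 5373 ≡ 98 (mod 211); 98·28 ≡ 1, so inverse 28.
N/199 = 5697; 5697 ≡ 125 (mod 199); 125·121 ≡ 1, so inverse 121.
N/27 = 41989; 41989 ≡ 4 (mod 27); 4·7 ≡ 1, so inverse 7.
t ≡ 25·5373·28 + 23·5697·121 + 22·41989·7 = 26082157.
26082157 mod 1133703 = 6988.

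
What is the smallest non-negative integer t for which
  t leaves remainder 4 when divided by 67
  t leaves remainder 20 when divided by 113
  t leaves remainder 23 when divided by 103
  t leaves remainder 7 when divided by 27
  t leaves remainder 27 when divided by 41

From t ≡ 4 (mod 67) write t = 4 + 67s. Substituting into t ≡ 20 (mod 113) gives 67s ≡ 16 (mod 113), and since 67⁻¹ ≡ 27 (mod 113), s ≡ 93. Hence t ≡ 4 + 67·93 = 6235 (mod 7571).
From t ≡ 6235 (mod 7571) write t = 6235 + 7571s. Substituting into t ≡ 23 (mod 103) gives 7571s ≡ 71 (mod 103), and since 52⁻¹ ≡ 2 (mod 103), s ≡ 39. Hence t ≡ 6235 + 7571·39 = 301504 (mod 779813).
From t ≡ 301504 (mod 779813) write t = 301504 + 779813s. Substituting into t ≡ 7 (mod 27) gives 779813s ≡ 12 (mod 27), and since 26⁻¹ ≡ 26 (mod 27), s ≡ 15. Hence t ≡ 301504 + 779813·15 = 11998699 (mod 21054951).
From t ≡ 11998699 (mod 21054951) write t = 11998699 + 21054951s. Substituting into t ≡ 27 (mod 41) gives 21054951s ≡ 19 (mod 41), and since 16⁻¹ ≡ 18 (mod 41), s ≡ 14. Hence t ≡ 11998699 + 21054951·14 = 306768013 (mod 863252991).

306768013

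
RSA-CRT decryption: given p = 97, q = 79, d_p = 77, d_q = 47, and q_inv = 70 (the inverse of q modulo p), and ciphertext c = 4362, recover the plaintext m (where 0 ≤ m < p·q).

m₁ = c^(d_p) mod p: c ≡ 94 (mod 97), and 94^77 mod 97 = 49.
m₂ = c^(d_q) mod q: c ≡ 17 (mod 79), and 17^47 mod 79 = 71.
h = q_inv·(m₁ − m₂) mod p = 70·(49 − 71) mod 97 = 12.
m = m₂ + h·q = 71 + 12·79 = 1019.

1019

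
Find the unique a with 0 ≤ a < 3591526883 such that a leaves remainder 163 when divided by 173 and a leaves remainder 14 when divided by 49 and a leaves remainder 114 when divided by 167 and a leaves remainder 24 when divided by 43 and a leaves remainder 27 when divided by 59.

From a ≡ 163 (mod 173) write a = 163 + 173t. Substituting into a ≡ 14 (mod 49) gives 173t ≡ 47 (mod 49), and since 26⁻¹ ≡ 17 (mod 49), t ≡ 15. Hence a ≡ 163 + 173·15 = 2758 (mod 8477).
From a ≡ 2758 (mod 8477) write a = 2758 + 8477t. Substituting into a ≡ 114 (mod 167) gives 8477t ≡ 28 (mod 167), and since 127⁻¹ ≡ 96 (mod 167), t ≡ 16. Hence a ≡ 2758 + 8477·16 = 138390 (mod 1415659).
From a ≡ 138390 (mod 1415659) write a = 138390 + 1415659t. Substituting into a ≡ 24 (mod 43) gives 1415659t ≡ 8 (mod 43), and since 13⁻¹ ≡ 10 (mod 43), t ≡ 37. Hence a ≡ 138390 + 1415659·37 = 52517773 (mod 60873337).
From a ≡ 52517773 (mod 60873337) write a = 52517773 + 60873337t. Substituting into a ≡ 27 (mod 59) gives 60873337t ≡ 42 (mod 59), and since 28⁻¹ ≡ 19 (mod 59), t ≡ 31. Hence a ≡ 52517773 + 60873337·31 = 1939591220 (mod 3591526883).

1939591220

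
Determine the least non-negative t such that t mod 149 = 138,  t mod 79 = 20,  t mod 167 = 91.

903227

From t ≡ 138 (mod 149) write t = 138 + 149s. Substituting into t ≡ 20 (mod 79) gives 149s ≡ 40 (mod 79), and since 70⁻¹ ≡ 35 (mod 79), s ≡ 57. Hence t ≡ 138 + 149·57 = 8631 (mod 11771).
From t ≡ 8631 (mod 11771) write t = 8631 + 11771s. Substituting into t ≡ 91 (mod 167) gives 11771s ≡ 144 (mod 167), and since 81⁻¹ ≡ 33 (mod 167), s ≡ 76. Hence t ≡ 8631 + 11771·76 = 903227 (mod 1965757).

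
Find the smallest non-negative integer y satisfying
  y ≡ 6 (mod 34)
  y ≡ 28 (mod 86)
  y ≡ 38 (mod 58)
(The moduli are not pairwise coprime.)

gcd(34, 86) = 2 and 2 | (28 − 6), so the pair is consistent; merging gives y ≡ 1060 (mod 1462), where 1462 = lcm(34, 86).
gcd(1462, 58) = 2 and 2 | (38 − 1060), so the pair is consistent; merging gives y ≡ 39072 (mod 42398), where 42398 = lcm(1462, 58).
The solution is unique modulo lcm(34, 86, 58) = 42398.

39072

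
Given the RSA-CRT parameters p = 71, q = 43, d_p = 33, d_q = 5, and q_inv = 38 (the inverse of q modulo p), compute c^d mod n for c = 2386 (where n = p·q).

m₁ = c^(d_p) mod p: c ≡ 43 (mod 71), and 43^33 mod 71 = 24.
m₂ = c^(d_q) mod q: c ≡ 21 (mod 43), and 21^5 mod 43 = 4.
h = q_inv·(m₁ − m₂) mod p = 38·(24 − 4) mod 71 = 50.
m = m₂ + h·q = 4 + 50·43 = 2154.

2154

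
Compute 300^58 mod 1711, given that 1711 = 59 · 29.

Mod 59: 300 ≡ 5; since 58 | 58, by Fermat 5^58 ≡ 1 (mod 59).
Mod 29: 300 ≡ 10; by Fermat, exponent reduces to 58 mod 28 = 2; 10^2 ≡ 13 (mod 29).
Combine by CRT: x ≡ 1 (mod 59), x ≡ 13 (mod 29) ⇒ x ≡ 709 (mod 1711).

709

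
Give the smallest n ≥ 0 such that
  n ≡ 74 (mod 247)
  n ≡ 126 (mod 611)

Combine the congruences pairwise.
gcd(247, 611) = 13 and 13 | (126 − 74), so the pair is consistent; merging gives n ≡ 5014 (mod 11609), where 11609 = lcm(247, 611).
The solution is unique modulo lcm(247, 611) = 11609.

5014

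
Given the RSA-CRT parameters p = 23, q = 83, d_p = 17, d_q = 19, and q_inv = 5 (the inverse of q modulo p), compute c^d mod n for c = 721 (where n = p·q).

m₁ = c^(d_p) mod p: c ≡ 8 (mod 23), and 8^17 mod 23 = 13.
m₂ = c^(d_q) mod q: c ≡ 57 (mod 83), and 57^19 mod 83 = 19.
h = q_inv·(m₁ − m₂) mod p = 5·(13 − 19) mod 23 = 16.
m = m₂ + h·q = 19 + 16·83 = 1347.

1347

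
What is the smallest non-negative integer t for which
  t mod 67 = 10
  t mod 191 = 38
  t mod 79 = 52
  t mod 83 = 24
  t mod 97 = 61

From t ≡ 10 (mod 67) write t = 10 + 67s. Substituting into t ≡ 38 (mod 191) gives 67s ≡ 28 (mod 191), and since 67⁻¹ ≡ 134 (mod 191), s ≡ 123. Hence t ≡ 10 + 67·123 = 8251 (mod 12797).
From t ≡ 8251 (mod 12797) write t = 8251 + 12797s. Substituting into t ≡ 52 (mod 79) gives 12797s ≡ 17 (mod 79), and since 78⁻¹ ≡ 78 (mod 79), s ≡ 62. Hence t ≡ 8251 + 12797·62 = 801665 (mod 1010963).
From t ≡ 801665 (mod 1010963) write t = 801665 + 1010963s. Substituting into t ≡ 24 (mod 83) gives 1010963s ≡ 56 (mod 83), and since 23⁻¹ ≡ 65 (mod 83), s ≡ 71. Hence t ≡ 801665 + 1010963·71 = 72580038 (mod 83909929).
From t ≡ 72580038 (mod 83909929) write t = 72580038 + 83909929s. Substituting into t ≡ 61 (mod 97) gives 83909929s ≡ 79 (mod 97), and since 79⁻¹ ≡ 70 (mod 97), s ≡ 1. Hence t ≡ 72580038 + 83909929·1 = 156489967 (mod 8139263113).

156489967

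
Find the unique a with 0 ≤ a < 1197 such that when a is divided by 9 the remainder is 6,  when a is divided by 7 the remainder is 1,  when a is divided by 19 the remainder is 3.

Combine the congruences pairwise.
From a ≡ 6 (mod 9) write a = 6 + 9t. Substituting into a ≡ 1 (mod 7) gives 9t ≡ 2 (mod 7), and since 2⁻¹ ≡ 4 (mod 7), t ≡ 1. Hence a ≡ 6 + 9·1 = 15 (mod 63).
From a ≡ 15 (mod 63) write a = 15 + 63t. Substituting into a ≡ 3 (mod 19) gives 63t ≡ 7 (mod 19), and since 6⁻¹ ≡ 16 (mod 19), t ≡ 17. Hence a ≡ 15 + 63·17 = 1086 (mod 1197).

1086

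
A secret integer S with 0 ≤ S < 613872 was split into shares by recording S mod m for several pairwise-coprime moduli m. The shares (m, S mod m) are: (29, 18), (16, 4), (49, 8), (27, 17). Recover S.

456884

From S ≡ 18 (mod 29) write S = 18 + 29t. Substituting into S ≡ 4 (mod 16) gives 29t ≡ 2 (mod 16), and since 13⁻¹ ≡ 5 (mod 16), t ≡ 10. Hence S ≡ 18 + 29·10 = 308 (mod 464).
From S ≡ 308 (mod 464) write S = 308 + 464t. Substituting into S ≡ 8 (mod 49) gives 464t ≡ 43 (mod 49), and since 23⁻¹ ≡ 32 (mod 49), t ≡ 4. Hence S ≡ 308 + 464·4 = 2164 (mod 22736).
From S ≡ 2164 (mod 22736) write S = 2164 + 22736t. Substituting into S ≡ 17 (mod 27) gives 22736t ≡ 13 (mod 27), and since 2⁻¹ ≡ 14 (mod 27), t ≡ 20. Hence S ≡ 2164 + 22736·20 = 456884 (mod 613872).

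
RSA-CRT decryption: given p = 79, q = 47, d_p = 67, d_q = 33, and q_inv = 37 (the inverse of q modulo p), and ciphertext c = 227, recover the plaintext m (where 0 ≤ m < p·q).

295

m₁ = c^(d_p) mod p: c ≡ 69 (mod 79), and 69^67 mod 79 = 58.
m₂ = c^(d_q) mod q: c ≡ 39 (mod 47), and 39^33 mod 47 = 13.
h = q_inv·(m₁ − m₂) mod p = 37·(58 − 13) mod 79 = 6.
m = m₂ + h·q = 13 + 6·47 = 295.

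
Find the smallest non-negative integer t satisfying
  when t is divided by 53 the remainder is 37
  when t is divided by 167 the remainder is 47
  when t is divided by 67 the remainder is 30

The moduli are pairwise coprime; N = 53·167·67 = 593017.
N/53 = 11189; 11189 ≡ 6 (mod 53); 6·9 ≡ 1, so inverse 9.
N/167 = 3551; 3551 ≡ 44 (mod 167); 44·19 ≡ 1, so inverse 19.
N/67 = 8851; 8851 ≡ 7 (mod 67); 7·48 ≡ 1, so inverse 48.
t ≡ 37·11189·9 + 47·3551·19 + 30·8851·48 = 19642420.
19642420 mod 593017 = 72859.

72859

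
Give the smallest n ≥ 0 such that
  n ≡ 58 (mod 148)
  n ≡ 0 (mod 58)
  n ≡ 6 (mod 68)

gcd(148, 58) = 2 and 2 | (0 − 58), so the pair is consistent; merging gives n ≡ 58 (mod 4292), where 4292 = lcm(148, 58).
gcd(4292, 68) = 4 and 4 | (6 − 58), so the pair is consistent; merging gives n ≡ 8642 (mod 72964), where 72964 = lcm(4292, 68).
The solution is unique modulo lcm(148, 58, 68) = 72964.

8642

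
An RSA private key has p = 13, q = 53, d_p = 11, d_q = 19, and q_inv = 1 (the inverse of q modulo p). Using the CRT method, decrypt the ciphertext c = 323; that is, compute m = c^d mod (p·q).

m₁ = c^(d_p) mod p: c ≡ 11 (mod 13), and 11^11 mod 13 = 6.
m₂ = c^(d_q) mod q: c ≡ 5 (mod 53), and 5^19 mod 53 = 35.
h = q_inv·(m₁ − m₂) mod p = 1·(6 − 35) mod 13 = 10.
m = m₂ + h·q = 35 + 10·53 = 565.

565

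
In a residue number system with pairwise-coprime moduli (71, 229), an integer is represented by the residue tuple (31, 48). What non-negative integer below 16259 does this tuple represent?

6918

From x ≡ 31 (mod 71) write x = 31 + 71t. Substituting into x ≡ 48 (mod 229) gives 71t ≡ 17 (mod 229), and since 71⁻¹ ≡ 100 (mod 229), t ≡ 97. Hence x ≡ 31 + 71·97 = 6918 (mod 16259).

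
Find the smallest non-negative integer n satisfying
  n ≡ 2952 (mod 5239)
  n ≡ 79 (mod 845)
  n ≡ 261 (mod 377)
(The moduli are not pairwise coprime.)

516374

gcd(5239, 845) = 169 and 169 | (79 − 2952), so the pair is consistent; merging gives n ≡ 18669 (mod 26195), where 26195 = lcm(5239, 845).
gcd(26195, 377) = 13 and 13 | (261 − 18669), so the pair is consistent; merging gives n ≡ 516374 (mod 759655), where 759655 = lcm(26195, 377).
The solution is unique modulo lcm(5239, 845, 377) = 759655.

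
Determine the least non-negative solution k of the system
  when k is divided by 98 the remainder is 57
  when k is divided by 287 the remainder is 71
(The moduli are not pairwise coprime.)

Combine the congruences pairwise.
gcd(98, 287) = 7 and 7 | (71 − 57), so the pair is consistent; merging gives k ≡ 645 (mod 4018), where 4018 = lcm(98, 287).
The solution is unique modulo lcm(98, 287) = 4018.

645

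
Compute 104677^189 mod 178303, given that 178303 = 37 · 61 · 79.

79179

Mod 37: 104677 ≡ 4; by Fermat, exponent reduces to 189 mod 36 = 9; 4^9 ≡ 36 (mod 37).
Mod 61: 104677 ≡ 1; by Fermat, exponent reduces to 189 mod 60 = 9; 1^9 ≡ 1 (mod 61).
Mod 79: 104677 ≡ 2; by Fermat, exponent reduces to 189 mod 78 = 33; 2^33 ≡ 21 (mod 79).
Combine by CRT: x ≡ 36 (mod 37), x ≡ 1 (mod 61), x ≡ 21 (mod 79) ⇒ x ≡ 79179 (mod 178303).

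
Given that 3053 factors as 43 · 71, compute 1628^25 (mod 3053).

2058

Mod 43: 1628 ≡ 37; 37^25 ≡ 37 (mod 43).
Mod 71: 1628 ≡ 66; 66^25 ≡ 70 (mod 71).
Combine by CRT: x ≡ 37 (mod 43), x ≡ 70 (mod 71) ⇒ x ≡ 2058 (mod 3053).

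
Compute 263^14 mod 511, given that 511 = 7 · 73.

Mod 7: 263 ≡ 4; by Fermat, exponent reduces to 14 mod 6 = 2; 4^2 ≡ 2 (mod 7).
Mod 73: 263 ≡ 44; 44^14 ≡ 61 (mod 73).
Combine by CRT: x ≡ 2 (mod 7), x ≡ 61 (mod 73) ⇒ x ≡ 499 (mod 511).

499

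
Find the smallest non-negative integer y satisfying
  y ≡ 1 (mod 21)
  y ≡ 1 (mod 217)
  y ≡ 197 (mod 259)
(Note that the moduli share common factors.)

gcd(21, 217) = 7 and 7 | (1 − 1), so the pair is consistent; merging gives y ≡ 1 (mod 651), where 651 = lcm(21, 217).
gcd(651, 259) = 7 and 7 | (197 − 1), so the pair is consistent; merging gives y ≡ 12370 (mod 24087), where 24087 = lcm(651, 259).
The solution is unique modulo lcm(21, 217, 259) = 24087.

12370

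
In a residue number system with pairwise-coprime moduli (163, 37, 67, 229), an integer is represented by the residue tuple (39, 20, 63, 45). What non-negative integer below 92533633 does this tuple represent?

The moduli are pairwise coprime; N = 163·37·67·229 = 92533633.
N/163 = 567691; 567691 ≡ 125 (mod 163); 125·30 ≡ 1, so inverse 30.
N/37 = 2500909; 2500909 ≡ 5 (mod 37); 5·15 ≡ 1, so inverse 15.
N/67 = 1381099; 1381099 ≡ 28 (mod 67); 28·12 ≡ 1, so inverse 12.
N/229 = 404077; 404077 ≡ 121 (mod 229); 121·53 ≡ 1, so inverse 53.
x ≡ 39·567691·30 + 20·2500909·15 + 63·1381099·12 + 45·404077·53 = 3422305659.
3422305659 mod 92533633 = 91094871.

91094871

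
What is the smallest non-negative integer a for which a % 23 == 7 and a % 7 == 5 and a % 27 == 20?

The moduli are pairwise coprime; N = 23·7·27 = 4347.
N/23 = 189; 189 ≡ 5 (mod 23); 5·14 ≡ 1, so inverse 14.
N/7 = 621; 621 ≡ 5 (mod 7); 5·3 ≡ 1, so inverse 3.
N/27 = 161; 161 ≡ 26 (mod 27); 26·26 ≡ 1, so inverse 26.
a ≡ 7·189·14 + 5·621·3 + 20·161·26 = 111557.
111557 mod 4347 = 2882.

2882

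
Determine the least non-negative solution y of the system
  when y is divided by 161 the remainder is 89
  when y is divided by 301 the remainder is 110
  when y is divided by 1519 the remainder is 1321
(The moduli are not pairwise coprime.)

1274243

gcd(161, 301) = 7 and 7 | (110 − 89), so the pair is consistent; merging gives y ≡ 411 (mod 6923), where 6923 = lcm(161, 301).
gcd(6923, 1519) = 7 and 7 | (1321 − 411), so the pair is consistent; merging gives y ≡ 1274243 (mod 1502291), where 1502291 = lcm(6923, 1519).
The solution is unique modulo lcm(161, 301, 1519) = 1502291.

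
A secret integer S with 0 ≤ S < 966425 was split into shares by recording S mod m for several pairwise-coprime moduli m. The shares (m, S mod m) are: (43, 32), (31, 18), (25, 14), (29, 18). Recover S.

93514

From S ≡ 32 (mod 43) write S = 32 + 43t. Substituting into S ≡ 18 (mod 31) gives 43t ≡ 17 (mod 31), and since 12⁻¹ ≡ 13 (mod 31), t ≡ 4. Hence S ≡ 32 + 43·4 = 204 (mod 1333).
From S ≡ 204 (mod 1333) write S = 204 + 1333t. Substituting into S ≡ 14 (mod 25) gives 1333t ≡ 10 (mod 25), and since 8⁻¹ ≡ 22 (mod 25), t ≡ 20. Hence S ≡ 204 + 1333·20 = 26864 (mod 33325).
From S ≡ 26864 (mod 33325) write S = 26864 + 33325t. Substituting into S ≡ 18 (mod 29) gives 33325t ≡ 8 (mod 29), and since 4⁻¹ ≡ 22 (mod 29), t ≡ 2. Hence S ≡ 26864 + 33325·2 = 93514 (mod 966425).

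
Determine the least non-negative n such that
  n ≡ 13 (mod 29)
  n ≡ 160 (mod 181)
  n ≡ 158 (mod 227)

836199

The moduli are pairwise coprime; M = 29·181·227 = 1191523.
M/29 = 41087; 41087 ≡ 23 (mod 29); 23·24 ≡ 1, so inverse 24.
M/181 = 6583; 6583 ≡ 67 (mod 181); 67·154 ≡ 1, so inverse 154.
M/227 = 5249; 5249 ≡ 28 (mod 227); 28·73 ≡ 1, so inverse 73.
n ≡ 13·41087·24 + 160·6583·154 + 158·5249·73 = 235566230.
235566230 mod 1191523 = 836199.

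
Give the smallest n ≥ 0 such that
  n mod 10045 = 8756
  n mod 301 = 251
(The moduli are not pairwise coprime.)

28846

Combine the congruences pairwise.
gcd(10045, 301) = 7 and 7 | (251 − 8756), so the pair is consistent; merging gives n ≡ 28846 (mod 431935), where 431935 = lcm(10045, 301).
The solution is unique modulo lcm(10045, 301) = 431935.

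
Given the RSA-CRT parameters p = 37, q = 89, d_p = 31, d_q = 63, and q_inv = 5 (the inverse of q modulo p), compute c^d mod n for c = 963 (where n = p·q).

m₁ = c^(d_p) mod p: c ≡ 1 (mod 37), and 1^31 mod 37 = 1.
m₂ = c^(d_q) mod q: c ≡ 73 (mod 89), and 73^63 mod 89 = 44.
h = q_inv·(m₁ − m₂) mod p = 5·(1 − 44) mod 37 = 7.
m = m₂ + h·q = 44 + 7·89 = 667.

667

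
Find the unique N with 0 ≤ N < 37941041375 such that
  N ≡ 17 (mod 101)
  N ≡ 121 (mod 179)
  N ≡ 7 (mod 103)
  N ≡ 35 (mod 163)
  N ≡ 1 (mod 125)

35254134251

From N ≡ 17 (mod 101) write N = 17 + 101t. Substituting into N ≡ 121 (mod 179) gives 101t ≡ 104 (mod 179), and since 101⁻¹ ≡ 39 (mod 179), t ≡ 118. Hence N ≡ 17 + 101·118 = 11935 (mod 18079).
From N ≡ 11935 (mod 18079) write N = 11935 + 18079t. Substituting into N ≡ 7 (mod 103) gives 18079t ≡ 20 (mod 103), and since 54⁻¹ ≡ 21 (mod 103), t ≡ 8. Hence N ≡ 11935 + 18079·8 = 156567 (mod 1862137).
From N ≡ 156567 (mod 1862137) write N = 156567 + 1862137t. Substituting into N ≡ 35 (mod 163) gives 1862137t ≡ 111 (mod 163), and since 25⁻¹ ≡ 150 (mod 163), t ≡ 24. Hence N ≡ 156567 + 1862137·24 = 44847855 (mod 303528331).
From N ≡ 44847855 (mod 303528331) write N = 44847855 + 303528331t. Substituting into N ≡ 1 (mod 125) gives 303528331t ≡ 21 (mod 125), and since 81⁻¹ ≡ 71 (mod 125), t ≡ 116. Hence N ≡ 44847855 + 303528331·116 = 35254134251 (mod 37941041375).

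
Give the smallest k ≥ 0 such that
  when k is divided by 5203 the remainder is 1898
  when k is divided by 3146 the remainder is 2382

gcd(5203, 3146) = 121 and 121 | (2382 − 1898), so the pair is consistent; merging gives k ≡ 74740 (mod 135278), where 135278 = lcm(5203, 3146).
The solution is unique modulo lcm(5203, 3146) = 135278.

74740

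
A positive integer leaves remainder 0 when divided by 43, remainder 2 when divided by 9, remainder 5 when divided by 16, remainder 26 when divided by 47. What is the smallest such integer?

The moduli are pairwise coprime; M = 43·9·16·47 = 291024.
M/43 = 6768; 6768 ≡ 17 (mod 43); 17·38 ≡ 1, so inverse 38.
M/9 = 32336; 32336 ≡ 8 (mod 9); 8·8 ≡ 1, so inverse 8.
M/16 = 18189; 18189 ≡ 13 (mod 16); 13·5 ≡ 1, so inverse 5.
M/47 = 6192; 6192 ≡ 35 (mod 47); 35·43 ≡ 1, so inverse 43.
n ≡ 0·6768·38 + 2·32336·8 + 5·18189·5 + 26·6192·43 = 7894757.
7894757 mod 291024 = 37109.

37109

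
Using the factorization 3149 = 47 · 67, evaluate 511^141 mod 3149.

Mod 47: 511 ≡ 41; by Fermat, exponent reduces to 141 mod 46 = 3; 41^3 ≡ 19 (mod 47).
Mod 67: 511 ≡ 42; by Fermat, exponent reduces to 141 mod 66 = 9; 42^9 ≡ 3 (mod 67).
Combine by CRT: x ≡ 19 (mod 47), x ≡ 3 (mod 67) ⇒ x ≡ 1946 (mod 3149).

1946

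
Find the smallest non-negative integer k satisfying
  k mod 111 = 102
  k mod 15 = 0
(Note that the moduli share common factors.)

gcd(111, 15) = 3 and 3 | (0 − 102), so the pair is consistent; merging gives k ≡ 435 (mod 555), where 555 = lcm(111, 15).
The solution is unique modulo lcm(111, 15) = 555.

435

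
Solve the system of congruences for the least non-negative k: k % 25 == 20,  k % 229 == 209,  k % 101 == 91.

265620

The moduli are pairwise coprime; N = 25·229·101 = 578225.
N/25 = 23129; 23129 ≡ 4 (mod 25); 4·19 ≡ 1, so inverse 19.
N/229 = 2525; 2525 ≡ 6 (mod 229); 6·191 ≡ 1, so inverse 191.
N/101 = 5725; 5725 ≡ 69 (mod 101); 69·41 ≡ 1, so inverse 41.
k ≡ 20·23129·19 + 209·2525·191 + 91·5725·41 = 130944470.
130944470 mod 578225 = 265620.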